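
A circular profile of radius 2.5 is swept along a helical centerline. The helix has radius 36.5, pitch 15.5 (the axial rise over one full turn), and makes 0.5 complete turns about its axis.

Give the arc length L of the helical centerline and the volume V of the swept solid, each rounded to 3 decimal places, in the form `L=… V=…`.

L=114.930 V=2256.640

2πR = 2π·36.5 = 229.336264
per-turn = √(229.336264² + 15.5²) = √(52595.1219 + 240.25) = √52835.3719 = 229.859461
L = 0.5 × 229.859461 = 114.929731
V = π·2.5² × L = 19.634954 × 114.929731 = 2256.639982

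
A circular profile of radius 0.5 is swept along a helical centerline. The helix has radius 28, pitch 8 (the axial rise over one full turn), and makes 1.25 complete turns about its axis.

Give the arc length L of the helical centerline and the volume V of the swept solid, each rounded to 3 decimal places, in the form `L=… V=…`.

L=220.139 V=172.897

2πR = 2π·28 = 175.929189
per-turn = √(175.929189² + 8²) = √(30951.0794 + 64) = √31015.0794 = 176.110986
L = 1.25 × 176.110986 = 220.138733
V = π·0.5² × L = 0.785398 × 220.138733 = 172.896556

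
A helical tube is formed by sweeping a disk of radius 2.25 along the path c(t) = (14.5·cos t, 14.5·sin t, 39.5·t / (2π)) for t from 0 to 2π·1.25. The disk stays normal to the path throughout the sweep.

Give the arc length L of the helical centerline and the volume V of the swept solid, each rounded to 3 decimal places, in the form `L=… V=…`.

2πR = 2π·14.5 = 91.106187
per-turn = √(91.106187² + 39.5²) = √(8300.3373 + 1560.25) = √9860.5873 = 99.300490
L = 1.25 × 99.300490 = 124.125612
V = π·2.25² × L = 15.904313 × 124.125612 = 1974.132567

L=124.126 V=1974.133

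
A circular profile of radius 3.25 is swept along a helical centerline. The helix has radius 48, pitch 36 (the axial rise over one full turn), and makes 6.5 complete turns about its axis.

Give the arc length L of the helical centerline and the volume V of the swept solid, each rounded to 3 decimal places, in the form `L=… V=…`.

L=1974.270 V=65512.353

2πR = 2π·48 = 301.592895
per-turn = √(301.592895² + 36²) = √(90958.2742 + 1296) = √92254.2742 = 303.733887
L = 6.5 × 303.733887 = 1974.270266
V = π·3.25² × L = 33.183072 × 1974.270266 = 65512.353181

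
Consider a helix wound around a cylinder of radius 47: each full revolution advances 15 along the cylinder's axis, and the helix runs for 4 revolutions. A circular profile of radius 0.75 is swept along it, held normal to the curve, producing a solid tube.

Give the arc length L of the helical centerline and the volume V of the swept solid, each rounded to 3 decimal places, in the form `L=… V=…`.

L=1182.762 V=2090.112

2πR = 2π·47 = 295.309709
per-turn = √(295.309709² + 15²) = √(87207.8245 + 225) = √87432.8245 = 295.690420
L = 4 × 295.690420 = 1182.761680
V = π·0.75² × L = 1.767146 × 1182.761680 = 2090.112415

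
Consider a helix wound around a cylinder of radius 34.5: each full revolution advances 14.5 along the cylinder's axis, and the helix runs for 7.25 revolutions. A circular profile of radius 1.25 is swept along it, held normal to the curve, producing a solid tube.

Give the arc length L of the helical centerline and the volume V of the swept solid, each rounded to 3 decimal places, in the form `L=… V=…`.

L=1575.094 V=7731.723

2πR = 2π·34.5 = 216.769893
per-turn = √(216.769893² + 14.5²) = √(46989.1866 + 210.25) = √47199.4366 = 217.254313
L = 7.25 × 217.254313 = 1575.093770
V = π·1.25² × L = 4.908739 × 1575.093770 = 7731.723463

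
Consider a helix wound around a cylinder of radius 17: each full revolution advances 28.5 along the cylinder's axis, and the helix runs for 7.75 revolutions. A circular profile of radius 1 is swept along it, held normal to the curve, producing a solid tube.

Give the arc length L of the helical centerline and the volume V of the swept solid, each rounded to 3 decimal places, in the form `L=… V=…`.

L=856.770 V=2691.622

2πR = 2π·17 = 106.814150
per-turn = √(106.814150² + 28.5²) = √(11409.2627 + 812.25) = √12221.5127 = 110.550951
L = 7.75 × 110.550951 = 856.769867
V = π·1² × L = 3.141593 × 856.769867 = 2691.621921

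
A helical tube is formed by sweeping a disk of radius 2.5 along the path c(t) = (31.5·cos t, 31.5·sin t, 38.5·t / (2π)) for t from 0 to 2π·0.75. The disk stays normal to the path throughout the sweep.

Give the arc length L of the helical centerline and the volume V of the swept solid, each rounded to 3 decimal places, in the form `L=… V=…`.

2πR = 2π·31.5 = 197.920337
per-turn = √(197.920337² + 38.5²) = √(39172.4599 + 1482.25) = √40654.7099 = 201.630131
L = 0.75 × 201.630131 = 151.222599
V = π·2.5² × L = 19.634954 × 151.222599 = 2969.248778

L=151.223 V=2969.249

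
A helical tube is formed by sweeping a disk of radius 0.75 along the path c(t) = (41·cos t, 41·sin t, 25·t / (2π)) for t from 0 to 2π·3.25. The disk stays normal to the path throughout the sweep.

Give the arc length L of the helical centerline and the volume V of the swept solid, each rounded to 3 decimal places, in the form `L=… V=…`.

L=841.168 V=1486.466

2πR = 2π·41 = 257.610598
per-turn = √(257.610598² + 25²) = √(66363.2200 + 625) = √66988.2200 = 258.820826
L = 3.25 × 258.820826 = 841.167685
V = π·0.75² × L = 1.767146 × 841.167685 = 1486.465998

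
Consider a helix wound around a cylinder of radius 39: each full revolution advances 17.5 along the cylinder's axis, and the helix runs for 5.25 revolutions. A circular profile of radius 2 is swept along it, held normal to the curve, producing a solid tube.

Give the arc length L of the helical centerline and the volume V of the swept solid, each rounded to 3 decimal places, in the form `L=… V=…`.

2πR = 2π·39 = 245.044227
per-turn = √(245.044227² + 17.5²) = √(60046.6732 + 306.25) = √60352.9232 = 245.668319
L = 5.25 × 245.668319 = 1289.758677
V = π·2² × L = 12.566371 × 1289.758677 = 16207.585539

L=1289.759 V=16207.586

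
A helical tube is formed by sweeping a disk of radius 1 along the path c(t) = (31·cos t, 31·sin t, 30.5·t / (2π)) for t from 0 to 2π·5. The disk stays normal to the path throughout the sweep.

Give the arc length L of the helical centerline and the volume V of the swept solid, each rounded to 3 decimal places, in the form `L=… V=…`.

L=985.761 V=3096.860

2πR = 2π·31 = 194.778745
per-turn = √(194.778745² + 30.5²) = √(37938.7593 + 930.25) = √38869.0093 = 197.152249
L = 5 × 197.152249 = 985.761245
V = π·1² × L = 3.141593 × 985.761245 = 3096.860287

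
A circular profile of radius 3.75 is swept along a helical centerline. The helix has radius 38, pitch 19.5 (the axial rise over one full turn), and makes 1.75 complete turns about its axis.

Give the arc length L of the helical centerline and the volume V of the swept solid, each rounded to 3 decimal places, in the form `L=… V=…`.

L=419.223 V=18520.706

2πR = 2π·38 = 238.761042
per-turn = √(238.761042² + 19.5²) = √(57006.8350 + 380.25) = √57387.0850 = 239.556016
L = 1.75 × 239.556016 = 419.223029
V = π·3.75² × L = 44.178647 × 419.223029 = 18520.706074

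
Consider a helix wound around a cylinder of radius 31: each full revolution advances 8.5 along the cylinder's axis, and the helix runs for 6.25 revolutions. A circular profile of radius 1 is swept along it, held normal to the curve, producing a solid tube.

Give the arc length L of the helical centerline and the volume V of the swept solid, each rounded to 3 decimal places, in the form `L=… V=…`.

L=1218.526 V=3828.112

2πR = 2π·31 = 194.778745
per-turn = √(194.778745² + 8.5²) = √(37938.7593 + 72.25) = √38011.0093 = 194.964123
L = 6.25 × 194.964123 = 1218.525770
V = π·1² × L = 3.141593 × 1218.525770 = 3828.111606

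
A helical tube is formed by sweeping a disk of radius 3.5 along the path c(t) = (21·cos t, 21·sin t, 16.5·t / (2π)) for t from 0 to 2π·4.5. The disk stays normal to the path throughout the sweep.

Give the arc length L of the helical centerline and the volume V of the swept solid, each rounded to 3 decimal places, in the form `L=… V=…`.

L=598.385 V=23028.573

2πR = 2π·21 = 131.946891
per-turn = √(131.946891² + 16.5²) = √(17409.9822 + 272.25) = √17682.2322 = 132.974555
L = 4.5 × 132.974555 = 598.385496
V = π·3.5² × L = 38.484510 × 598.385496 = 23028.572592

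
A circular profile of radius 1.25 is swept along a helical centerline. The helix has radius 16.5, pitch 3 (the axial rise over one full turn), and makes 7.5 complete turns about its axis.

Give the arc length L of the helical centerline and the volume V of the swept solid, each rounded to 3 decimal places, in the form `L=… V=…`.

L=777.870 V=3818.359

2πR = 2π·16.5 = 103.672558
per-turn = √(103.672558² + 3²) = √(10747.9992 + 9) = √10756.9992 = 103.715954
L = 7.5 × 103.715954 = 777.869658
V = π·1.25² × L = 4.908739 × 777.869658 = 3818.358754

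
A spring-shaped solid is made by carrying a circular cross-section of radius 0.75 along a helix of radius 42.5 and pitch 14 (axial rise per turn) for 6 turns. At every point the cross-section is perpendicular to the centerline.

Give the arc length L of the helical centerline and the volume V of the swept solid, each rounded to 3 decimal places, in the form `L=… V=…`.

2πR = 2π·42.5 = 267.035376
per-turn = √(267.035376² + 14²) = √(71307.8918 + 196) = √71503.8918 = 267.402116
L = 6 × 267.402116 = 1604.412698
V = π·0.75² × L = 1.767146 × 1604.412698 = 2835.231269

L=1604.413 V=2835.231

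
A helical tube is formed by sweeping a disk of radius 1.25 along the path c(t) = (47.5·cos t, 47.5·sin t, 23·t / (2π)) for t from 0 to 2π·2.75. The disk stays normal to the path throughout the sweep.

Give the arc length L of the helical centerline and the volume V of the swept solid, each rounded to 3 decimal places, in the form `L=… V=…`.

2πR = 2π·47.5 = 298.451302
per-turn = √(298.451302² + 23²) = √(89073.1797 + 529) = √89602.1797 = 299.336232
L = 2.75 × 299.336232 = 823.174638
V = π·1.25² × L = 4.908739 × 823.174638 = 4040.749054

L=823.175 V=4040.749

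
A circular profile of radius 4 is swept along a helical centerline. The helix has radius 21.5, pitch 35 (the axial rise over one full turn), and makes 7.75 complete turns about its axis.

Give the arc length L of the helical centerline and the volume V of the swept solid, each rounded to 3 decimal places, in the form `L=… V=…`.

L=1081.504 V=54362.323

2πR = 2π·21.5 = 135.088484
per-turn = √(135.088484² + 35²) = √(18248.8985 + 1225) = √19473.8985 = 139.548911
L = 7.75 × 139.548911 = 1081.504060
V = π·4² × L = 50.265482 × 1081.504060 = 54362.323335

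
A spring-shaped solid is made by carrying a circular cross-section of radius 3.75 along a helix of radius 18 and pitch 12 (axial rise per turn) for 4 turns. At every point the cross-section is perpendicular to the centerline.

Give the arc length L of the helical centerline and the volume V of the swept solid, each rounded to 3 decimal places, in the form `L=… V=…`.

2πR = 2π·18 = 113.097336
per-turn = √(113.097336² + 12²) = √(12791.0073 + 144) = √12935.0073 = 113.732174
L = 4 × 113.732174 = 454.928694
V = π·3.75² × L = 44.178647 × 454.928694 = 20098.134053

L=454.929 V=20098.134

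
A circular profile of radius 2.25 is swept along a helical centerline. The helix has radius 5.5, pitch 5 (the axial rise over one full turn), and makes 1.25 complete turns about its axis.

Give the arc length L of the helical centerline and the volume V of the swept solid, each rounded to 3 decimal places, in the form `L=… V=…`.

L=43.647 V=694.171

2πR = 2π·5.5 = 34.557519
per-turn = √(34.557519² + 5²) = √(1194.2221 + 25) = √1219.2221 = 34.917361
L = 1.25 × 34.917361 = 43.646702
V = π·2.25² × L = 15.904313 × 43.646702 = 694.170799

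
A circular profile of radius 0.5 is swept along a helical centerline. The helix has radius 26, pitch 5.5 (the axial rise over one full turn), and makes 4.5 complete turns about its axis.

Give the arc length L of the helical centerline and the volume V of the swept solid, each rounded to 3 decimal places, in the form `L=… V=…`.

L=735.549 V=577.699

2πR = 2π·26 = 163.362818
per-turn = √(163.362818² + 5.5²) = √(26687.4103 + 30.25) = √26717.6603 = 163.455377
L = 4.5 × 163.455377 = 735.549197
V = π·0.5² × L = 0.785398 × 735.549197 = 577.698988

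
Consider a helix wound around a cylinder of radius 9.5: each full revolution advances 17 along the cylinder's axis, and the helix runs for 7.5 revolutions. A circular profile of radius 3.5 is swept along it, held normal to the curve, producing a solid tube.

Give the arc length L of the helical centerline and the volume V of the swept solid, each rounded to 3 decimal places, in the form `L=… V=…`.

2πR = 2π·9.5 = 59.690260
per-turn = √(59.690260² + 17²) = √(3562.9272 + 289) = √3851.9272 = 62.063896
L = 7.5 × 62.063896 = 465.479220
V = π·3.5² × L = 38.484510 × 465.479220 = 17913.739705

L=465.479 V=17913.740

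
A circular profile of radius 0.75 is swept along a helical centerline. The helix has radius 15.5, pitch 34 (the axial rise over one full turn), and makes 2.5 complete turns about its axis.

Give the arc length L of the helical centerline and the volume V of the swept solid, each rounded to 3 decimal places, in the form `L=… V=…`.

L=257.884 V=455.719

2πR = 2π·15.5 = 97.389372
per-turn = √(97.389372² + 34²) = √(9484.6898 + 1156) = √10640.6898 = 103.153719
L = 2.5 × 103.153719 = 257.884299
V = π·0.75² × L = 1.767146 × 257.884299 = 455.719172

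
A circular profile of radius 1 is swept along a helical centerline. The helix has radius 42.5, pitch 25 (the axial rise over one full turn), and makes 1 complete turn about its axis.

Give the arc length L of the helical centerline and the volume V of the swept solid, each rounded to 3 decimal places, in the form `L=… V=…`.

2πR = 2π·42.5 = 267.035376
per-turn = √(267.035376² + 25²) = √(71307.8918 + 625) = √71932.8918 = 268.203079
L = 1 × 268.203079 = 268.203079
V = π·1² × L = 3.141593 × 268.203079 = 842.584824

L=268.203 V=842.585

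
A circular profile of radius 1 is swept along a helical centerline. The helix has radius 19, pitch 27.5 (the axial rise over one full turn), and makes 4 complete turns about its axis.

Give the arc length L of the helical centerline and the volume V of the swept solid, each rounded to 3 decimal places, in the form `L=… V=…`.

L=490.028 V=1539.468

2πR = 2π·19 = 119.380521
per-turn = √(119.380521² + 27.5²) = √(14251.7088 + 756.25) = √15007.9588 = 122.506974
L = 4 × 122.506974 = 490.027897
V = π·1² × L = 3.141593 × 490.027897 = 1539.468042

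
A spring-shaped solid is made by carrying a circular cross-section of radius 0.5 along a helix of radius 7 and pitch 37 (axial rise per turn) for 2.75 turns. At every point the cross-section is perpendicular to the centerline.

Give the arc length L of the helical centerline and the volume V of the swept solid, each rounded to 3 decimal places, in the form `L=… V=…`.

2πR = 2π·7 = 43.982297
per-turn = √(43.982297² + 37²) = √(1934.4425 + 1369) = √3303.4425 = 57.475581
L = 2.75 × 57.475581 = 158.057849
V = π·0.5² × L = 0.785398 × 158.057849 = 124.138344

L=158.058 V=124.138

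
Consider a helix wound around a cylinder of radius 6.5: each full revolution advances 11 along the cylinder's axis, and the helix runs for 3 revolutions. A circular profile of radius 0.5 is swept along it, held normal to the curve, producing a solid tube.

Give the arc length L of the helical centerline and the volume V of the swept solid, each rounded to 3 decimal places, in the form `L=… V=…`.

L=126.888 V=99.658

2πR = 2π·6.5 = 40.840704
per-turn = √(40.840704² + 11²) = √(1667.9631 + 121) = √1788.9631 = 42.296136
L = 3 × 42.296136 = 126.888409
V = π·0.5² × L = 0.785398 × 126.888409 = 99.657923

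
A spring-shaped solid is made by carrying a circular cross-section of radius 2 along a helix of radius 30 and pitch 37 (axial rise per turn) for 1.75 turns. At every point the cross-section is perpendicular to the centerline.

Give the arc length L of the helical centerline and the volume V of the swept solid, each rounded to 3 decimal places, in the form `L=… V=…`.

2πR = 2π·30 = 188.495559
per-turn = √(188.495559² + 37²) = √(35530.5758 + 1369) = √36899.5758 = 192.092623
L = 1.75 × 192.092623 = 336.162090
V = π·2² × L = 12.566371 × 336.162090 = 4224.337414

L=336.162 V=4224.337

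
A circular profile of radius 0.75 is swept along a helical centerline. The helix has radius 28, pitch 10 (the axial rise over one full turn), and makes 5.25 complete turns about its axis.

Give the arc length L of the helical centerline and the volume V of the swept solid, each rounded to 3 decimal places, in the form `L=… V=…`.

L=925.119 V=1634.820

2πR = 2π·28 = 175.929189
per-turn = √(175.929189² + 10²) = √(30951.0794 + 100) = √31051.0794 = 176.213165
L = 5.25 × 176.213165 = 925.119114
V = π·0.75² × L = 1.767146 × 925.119114 = 1634.820420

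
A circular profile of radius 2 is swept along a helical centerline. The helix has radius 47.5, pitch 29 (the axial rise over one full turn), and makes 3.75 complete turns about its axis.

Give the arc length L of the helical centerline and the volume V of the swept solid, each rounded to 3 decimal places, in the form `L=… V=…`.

L=1124.463 V=14130.425

2πR = 2π·47.5 = 298.451302
per-turn = √(298.451302² + 29²) = √(89073.1797 + 841) = √89914.1797 = 299.856932
L = 3.75 × 299.856932 = 1124.463495
V = π·2² × L = 12.566371 × 1124.463495 = 14130.425025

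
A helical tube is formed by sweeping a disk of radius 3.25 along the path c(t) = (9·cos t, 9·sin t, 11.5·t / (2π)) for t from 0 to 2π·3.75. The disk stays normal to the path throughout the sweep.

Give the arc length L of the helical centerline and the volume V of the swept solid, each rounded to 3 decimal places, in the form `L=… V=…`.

L=216.398 V=7180.755

2πR = 2π·9 = 56.548668
per-turn = √(56.548668² + 11.5²) = √(3197.7518 + 132.25) = √3330.0018 = 57.706168
L = 3.75 × 57.706168 = 216.398130
V = π·3.25² × L = 33.183072 × 216.398130 = 7180.754817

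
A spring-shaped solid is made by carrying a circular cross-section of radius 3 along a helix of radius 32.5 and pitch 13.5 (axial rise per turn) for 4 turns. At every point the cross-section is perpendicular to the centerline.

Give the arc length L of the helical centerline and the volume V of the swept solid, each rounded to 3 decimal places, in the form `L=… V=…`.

L=818.597 V=23145.289

2πR = 2π·32.5 = 204.203522
per-turn = √(204.203522² + 13.5²) = √(41699.0786 + 182.25) = √41881.3286 = 204.649282
L = 4 × 204.649282 = 818.597128
V = π·3² × L = 28.274334 × 818.597128 = 23145.288504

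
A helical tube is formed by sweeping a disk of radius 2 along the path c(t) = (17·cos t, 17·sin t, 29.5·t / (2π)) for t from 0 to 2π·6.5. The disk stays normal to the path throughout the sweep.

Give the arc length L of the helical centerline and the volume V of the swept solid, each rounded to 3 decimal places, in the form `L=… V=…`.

L=720.284 V=9051.359

2πR = 2π·17 = 106.814150
per-turn = √(106.814150² + 29.5²) = √(11409.2627 + 870.25) = √12279.5127 = 110.812963
L = 6.5 × 110.812963 = 720.284257
V = π·2² × L = 12.566371 × 720.284257 = 9051.358923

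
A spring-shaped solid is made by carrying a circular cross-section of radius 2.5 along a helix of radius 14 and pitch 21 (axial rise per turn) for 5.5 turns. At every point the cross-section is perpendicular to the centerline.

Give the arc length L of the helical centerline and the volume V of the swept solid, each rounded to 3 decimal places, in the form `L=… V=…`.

2πR = 2π·14 = 87.964594
per-turn = √(87.964594² + 21²) = √(7737.7699 + 441) = √8178.7699 = 90.436552
L = 5.5 × 90.436552 = 497.401033
V = π·2.5² × L = 19.634954 × 497.401033 = 9766.446452

L=497.401 V=9766.446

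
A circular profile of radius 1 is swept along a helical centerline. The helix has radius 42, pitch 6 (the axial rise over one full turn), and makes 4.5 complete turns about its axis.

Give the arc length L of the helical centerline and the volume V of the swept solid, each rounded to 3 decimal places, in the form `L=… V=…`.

L=1187.829 V=3731.675

2πR = 2π·42 = 263.893783
per-turn = √(263.893783² + 6²) = √(69639.9287 + 36) = √69675.9287 = 263.961983
L = 4.5 × 263.961983 = 1187.828925
V = π·1² × L = 3.141593 × 1187.828925 = 3731.674625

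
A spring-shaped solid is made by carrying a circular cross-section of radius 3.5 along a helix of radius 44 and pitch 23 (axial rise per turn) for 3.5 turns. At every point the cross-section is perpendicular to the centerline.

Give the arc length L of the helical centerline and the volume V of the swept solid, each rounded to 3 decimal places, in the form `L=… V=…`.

2πR = 2π·44 = 276.460154
per-turn = √(276.460154² + 23²) = √(76430.2165 + 529) = √76959.2165 = 277.415242
L = 3.5 × 277.415242 = 970.953347
V = π·3.5² × L = 38.484510 × 970.953347 = 37366.663796

L=970.953 V=37366.664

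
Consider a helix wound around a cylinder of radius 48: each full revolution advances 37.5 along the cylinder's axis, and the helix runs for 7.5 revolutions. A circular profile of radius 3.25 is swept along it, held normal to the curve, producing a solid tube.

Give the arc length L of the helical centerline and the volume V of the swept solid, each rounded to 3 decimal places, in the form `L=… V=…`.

L=2279.365 V=75636.332

2πR = 2π·48 = 301.592895
per-turn = √(301.592895² + 37.5²) = √(90958.2742 + 1406.25) = √92364.5242 = 303.915324
L = 7.5 × 303.915324 = 2279.364930
V = π·3.25² × L = 33.183072 × 2279.364930 = 75636.331506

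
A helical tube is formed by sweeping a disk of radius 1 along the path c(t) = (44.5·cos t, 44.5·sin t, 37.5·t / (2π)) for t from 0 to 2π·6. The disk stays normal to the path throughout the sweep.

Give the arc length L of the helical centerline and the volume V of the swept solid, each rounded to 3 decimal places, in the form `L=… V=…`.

L=1692.632 V=5317.559

2πR = 2π·44.5 = 279.601746
per-turn = √(279.601746² + 37.5²) = √(78177.1365 + 1406.25) = √79583.3865 = 282.105275
L = 6 × 282.105275 = 1692.631653
V = π·1² × L = 3.141593 × 1692.631653 = 5317.559166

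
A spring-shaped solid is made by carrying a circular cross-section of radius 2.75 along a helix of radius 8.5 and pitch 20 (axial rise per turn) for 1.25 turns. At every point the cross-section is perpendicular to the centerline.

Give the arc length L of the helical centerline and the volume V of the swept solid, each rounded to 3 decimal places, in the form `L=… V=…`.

2πR = 2π·8.5 = 53.407075
per-turn = √(53.407075² + 20²) = √(2852.3157 + 400) = √3252.3157 = 57.029077
L = 1.25 × 57.029077 = 71.286347
V = π·2.75² × L = 23.758294 × 71.286347 = 1693.642017

L=71.286 V=1693.642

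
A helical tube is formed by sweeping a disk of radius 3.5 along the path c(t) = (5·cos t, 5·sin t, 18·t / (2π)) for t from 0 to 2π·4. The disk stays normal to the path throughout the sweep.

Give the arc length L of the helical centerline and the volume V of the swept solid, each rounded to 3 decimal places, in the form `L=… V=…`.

2πR = 2π·5 = 31.415927
per-turn = √(31.415927² + 18²) = √(986.9604 + 324) = √1310.9604 = 36.207188
L = 4 × 36.207188 = 144.828751
V = π·3.5² × L = 38.484510 × 144.828751 = 5573.663507

L=144.829 V=5573.664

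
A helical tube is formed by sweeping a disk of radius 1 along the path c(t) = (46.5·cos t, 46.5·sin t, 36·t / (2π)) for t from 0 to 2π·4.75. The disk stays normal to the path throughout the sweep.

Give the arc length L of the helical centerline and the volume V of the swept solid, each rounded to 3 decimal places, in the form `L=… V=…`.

L=1398.294 V=4392.870

2πR = 2π·46.5 = 292.168117
per-turn = √(292.168117² + 36²) = √(85362.2085 + 1296) = √86658.2085 = 294.377663
L = 4.75 × 294.377663 = 1398.293899
V = π·1² × L = 3.141593 × 1398.293899 = 4392.869841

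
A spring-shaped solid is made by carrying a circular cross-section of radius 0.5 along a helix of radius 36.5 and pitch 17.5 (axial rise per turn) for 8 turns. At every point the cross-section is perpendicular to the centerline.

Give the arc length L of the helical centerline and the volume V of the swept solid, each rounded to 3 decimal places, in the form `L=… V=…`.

2πR = 2π·36.5 = 229.336264
per-turn = √(229.336264² + 17.5²) = √(52595.1219 + 306.25) = √52901.3719 = 230.002982
L = 8 × 230.002982 = 1840.023858
V = π·0.5² × L = 0.785398 × 1840.023858 = 1445.151359

L=1840.024 V=1445.151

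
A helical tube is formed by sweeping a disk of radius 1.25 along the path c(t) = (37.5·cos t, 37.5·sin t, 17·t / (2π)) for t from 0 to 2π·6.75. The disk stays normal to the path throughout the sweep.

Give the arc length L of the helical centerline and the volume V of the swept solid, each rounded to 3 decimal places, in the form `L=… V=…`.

L=1594.566 V=7827.305

2πR = 2π·37.5 = 235.619449
per-turn = √(235.619449² + 17²) = √(55516.5248 + 289) = √55805.5248 = 236.231930
L = 6.75 × 236.231930 = 1594.565528
V = π·1.25² × L = 4.908739 × 1594.565528 = 7827.305230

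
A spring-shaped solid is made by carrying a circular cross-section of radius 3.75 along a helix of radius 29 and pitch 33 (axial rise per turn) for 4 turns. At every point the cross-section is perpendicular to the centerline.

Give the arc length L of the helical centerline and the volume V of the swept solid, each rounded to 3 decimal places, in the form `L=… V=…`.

2πR = 2π·29 = 182.212374
per-turn = √(182.212374² + 33²) = √(33201.3492 + 1089) = √34290.3492 = 185.176535
L = 4 × 185.176535 = 740.706141
V = π·3.75² × L = 44.178647 × 740.706141 = 32723.394904

L=740.706 V=32723.395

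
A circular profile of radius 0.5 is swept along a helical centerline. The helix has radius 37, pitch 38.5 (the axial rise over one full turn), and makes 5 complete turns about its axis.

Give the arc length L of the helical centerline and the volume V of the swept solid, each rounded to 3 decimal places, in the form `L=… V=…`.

L=1178.221 V=925.373

2πR = 2π·37 = 232.477856
per-turn = √(232.477856² + 38.5²) = √(54045.9537 + 1482.25) = √55528.2037 = 235.644231
L = 5 × 235.644231 = 1178.221156
V = π·0.5² × L = 0.785398 × 1178.221156 = 925.372732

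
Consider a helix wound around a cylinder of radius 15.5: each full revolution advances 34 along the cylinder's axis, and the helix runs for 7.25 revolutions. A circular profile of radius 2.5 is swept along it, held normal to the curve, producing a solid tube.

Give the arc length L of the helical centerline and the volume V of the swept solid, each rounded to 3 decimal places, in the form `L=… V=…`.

2πR = 2π·15.5 = 97.389372
per-turn = √(97.389372² + 34²) = √(9484.6898 + 1156) = √10640.6898 = 103.153719
L = 7.25 × 103.153719 = 747.864466
V = π·2.5² × L = 19.634954 × 747.864466 = 14684.284447

L=747.864 V=14684.284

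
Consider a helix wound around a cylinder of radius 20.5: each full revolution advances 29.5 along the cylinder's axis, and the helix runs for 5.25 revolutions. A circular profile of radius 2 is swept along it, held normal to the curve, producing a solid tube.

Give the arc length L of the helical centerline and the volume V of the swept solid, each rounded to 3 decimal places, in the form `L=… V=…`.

2πR = 2π·20.5 = 128.805299
per-turn = √(128.805299² + 29.5²) = √(16590.8050 + 870.25) = √17461.0550 = 132.140285
L = 5.25 × 132.140285 = 693.736498
V = π·2² × L = 12.566371 × 693.736498 = 8717.749940

L=693.736 V=8717.750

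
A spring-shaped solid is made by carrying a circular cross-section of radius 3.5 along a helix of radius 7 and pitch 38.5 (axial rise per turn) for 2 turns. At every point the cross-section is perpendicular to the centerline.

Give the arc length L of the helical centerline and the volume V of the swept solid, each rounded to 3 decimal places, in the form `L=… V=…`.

2πR = 2π·7 = 43.982297
per-turn = √(43.982297² + 38.5²) = √(1934.4425 + 1482.25) = √3416.6925 = 58.452480
L = 2 × 58.452480 = 116.904961
V = π·3.5² × L = 38.484510 × 116.904961 = 4499.030132

L=116.905 V=4499.030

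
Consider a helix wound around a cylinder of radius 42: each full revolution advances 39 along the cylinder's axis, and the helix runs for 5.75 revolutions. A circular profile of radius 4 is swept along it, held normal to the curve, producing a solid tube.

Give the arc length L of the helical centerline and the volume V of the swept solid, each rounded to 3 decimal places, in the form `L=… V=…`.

2πR = 2π·42 = 263.893783
per-turn = √(263.893783² + 39²) = √(69639.9287 + 1521) = √71160.9287 = 266.760058
L = 5.75 × 266.760058 = 1533.870335
V = π·4² × L = 50.265482 × 1533.870335 = 77100.732400

L=1533.870 V=77100.732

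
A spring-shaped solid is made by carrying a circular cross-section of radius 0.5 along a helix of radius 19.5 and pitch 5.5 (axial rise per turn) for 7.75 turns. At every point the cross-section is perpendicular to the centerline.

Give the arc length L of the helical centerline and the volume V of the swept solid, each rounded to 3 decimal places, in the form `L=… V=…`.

2πR = 2π·19.5 = 122.522113
per-turn = √(122.522113² + 5.5²) = √(15011.6683 + 30.25) = √15041.9183 = 122.645498
L = 7.75 × 122.645498 = 950.502613
V = π·0.5² × L = 0.785398 × 950.502613 = 746.523007

L=950.503 V=746.523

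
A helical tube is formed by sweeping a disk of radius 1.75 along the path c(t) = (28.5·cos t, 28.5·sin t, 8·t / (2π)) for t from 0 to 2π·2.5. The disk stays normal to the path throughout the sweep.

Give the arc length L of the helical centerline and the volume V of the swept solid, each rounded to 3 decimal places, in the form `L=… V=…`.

2πR = 2π·28.5 = 179.070781
per-turn = √(179.070781² + 8²) = √(32066.3447 + 64) = √32130.3447 = 179.249392
L = 2.5 × 179.249392 = 448.123481
V = π·1.75² × L = 9.621128 × 448.123481 = 4311.453149

L=448.123 V=4311.453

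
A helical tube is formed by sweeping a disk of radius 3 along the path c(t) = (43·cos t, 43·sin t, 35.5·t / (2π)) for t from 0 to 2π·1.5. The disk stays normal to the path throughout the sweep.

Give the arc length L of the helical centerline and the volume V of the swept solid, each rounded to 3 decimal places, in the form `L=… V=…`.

L=408.749 V=11557.102

2πR = 2π·43 = 270.176968
per-turn = √(270.176968² + 35.5²) = √(72995.5942 + 1260.25) = √74255.8442 = 272.499255
L = 1.5 × 272.499255 = 408.748883
V = π·3² × L = 28.274334 × 408.748883 = 11557.102391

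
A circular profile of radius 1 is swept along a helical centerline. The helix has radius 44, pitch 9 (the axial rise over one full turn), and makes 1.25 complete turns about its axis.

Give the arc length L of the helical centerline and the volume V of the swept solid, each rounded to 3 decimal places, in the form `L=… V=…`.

L=345.758 V=1086.232

2πR = 2π·44 = 276.460154
per-turn = √(276.460154² + 9²) = √(76430.2165 + 81) = √76511.2165 = 276.606610
L = 1.25 × 276.606610 = 345.758262
V = π·1² × L = 3.141593 × 345.758262 = 1086.231616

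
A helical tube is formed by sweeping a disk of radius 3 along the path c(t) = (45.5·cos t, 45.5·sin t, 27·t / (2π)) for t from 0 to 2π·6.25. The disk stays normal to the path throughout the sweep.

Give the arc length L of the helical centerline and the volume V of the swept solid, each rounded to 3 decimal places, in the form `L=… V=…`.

2πR = 2π·45.5 = 285.884931
per-turn = √(285.884931² + 27²) = √(81730.1940 + 729) = √82459.1940 = 287.157089
L = 6.25 × 287.157089 = 1794.731809
V = π·3² × L = 28.274334 × 1794.731809 = 50744.846406

L=1794.732 V=50744.846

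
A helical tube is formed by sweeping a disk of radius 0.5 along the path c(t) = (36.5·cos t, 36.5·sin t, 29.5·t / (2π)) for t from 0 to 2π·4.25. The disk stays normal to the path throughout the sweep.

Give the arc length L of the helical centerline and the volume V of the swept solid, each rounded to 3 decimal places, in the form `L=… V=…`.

L=982.710 V=771.818

2πR = 2π·36.5 = 229.336264
per-turn = √(229.336264² + 29.5²) = √(52595.1219 + 870.25) = √53465.3719 = 231.225803
L = 4.25 × 231.225803 = 982.709662
V = π·0.5² × L = 0.785398 × 982.709662 = 771.818363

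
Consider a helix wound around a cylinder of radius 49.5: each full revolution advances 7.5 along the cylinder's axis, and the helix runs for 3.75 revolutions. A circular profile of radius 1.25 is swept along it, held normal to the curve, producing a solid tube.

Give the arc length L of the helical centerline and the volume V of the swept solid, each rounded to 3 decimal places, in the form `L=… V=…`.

L=1166.655 V=5726.806

2πR = 2π·49.5 = 311.017673
per-turn = √(311.017673² + 7.5²) = √(96731.9927 + 56.25) = √96788.2427 = 311.108089
L = 3.75 × 311.108089 = 1166.655332
V = π·1.25² × L = 4.908739 × 1166.655332 = 5726.805969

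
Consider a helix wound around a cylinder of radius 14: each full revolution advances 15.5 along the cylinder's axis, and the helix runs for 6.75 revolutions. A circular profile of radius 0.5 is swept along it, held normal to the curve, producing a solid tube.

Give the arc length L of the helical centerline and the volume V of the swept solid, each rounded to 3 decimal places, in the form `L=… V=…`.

2πR = 2π·14 = 87.964594
per-turn = √(87.964594² + 15.5²) = √(7737.7699 + 240.25) = √7978.0199 = 89.319762
L = 6.75 × 89.319762 = 602.908392
V = π·0.5² × L = 0.785398 × 602.908392 = 473.523144

L=602.908 V=473.523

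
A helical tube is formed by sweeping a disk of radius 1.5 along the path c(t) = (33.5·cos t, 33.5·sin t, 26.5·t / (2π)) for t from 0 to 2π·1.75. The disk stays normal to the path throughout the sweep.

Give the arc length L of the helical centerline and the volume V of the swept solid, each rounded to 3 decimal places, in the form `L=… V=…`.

L=371.260 V=2624.279

2πR = 2π·33.5 = 210.486708
per-turn = √(210.486708² + 26.5²) = √(44304.6542 + 702.25) = √45006.9042 = 212.148307
L = 1.75 × 212.148307 = 371.259537
V = π·1.5² × L = 7.068583 × 371.259537 = 2624.279028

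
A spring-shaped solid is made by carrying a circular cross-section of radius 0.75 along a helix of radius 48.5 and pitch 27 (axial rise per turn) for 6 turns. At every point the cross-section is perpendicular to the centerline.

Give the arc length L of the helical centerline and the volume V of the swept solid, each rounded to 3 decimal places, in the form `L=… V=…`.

2πR = 2π·48.5 = 304.734487
per-turn = √(304.734487² + 27²) = √(92863.1078 + 729) = √93592.1078 = 305.928272
L = 6 × 305.928272 = 1835.569634
V = π·0.75² × L = 1.767146 × 1835.569634 = 3243.719293

L=1835.570 V=3243.719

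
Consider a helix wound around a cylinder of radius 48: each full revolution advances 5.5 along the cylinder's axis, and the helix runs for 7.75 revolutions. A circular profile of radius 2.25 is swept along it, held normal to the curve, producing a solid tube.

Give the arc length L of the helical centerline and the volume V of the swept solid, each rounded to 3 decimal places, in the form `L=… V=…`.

2πR = 2π·48 = 301.592895
per-turn = √(301.592895² + 5.5²) = √(90958.2742 + 30.25) = √90988.5242 = 301.643041
L = 7.75 × 301.643041 = 2337.733567
V = π·2.25² × L = 15.904313 × 2337.733567 = 37180.045920

L=2337.734 V=37180.046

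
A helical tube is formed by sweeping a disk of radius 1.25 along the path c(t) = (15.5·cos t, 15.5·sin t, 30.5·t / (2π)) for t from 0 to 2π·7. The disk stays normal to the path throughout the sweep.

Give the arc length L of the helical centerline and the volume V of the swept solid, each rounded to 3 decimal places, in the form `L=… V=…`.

L=714.375 V=3506.681

2πR = 2π·15.5 = 97.389372
per-turn = √(97.389372² + 30.5²) = √(9484.6898 + 930.25) = √10414.9398 = 102.053613
L = 7 × 102.053613 = 714.375288
V = π·1.25² × L = 4.908739 × 714.375288 = 3506.681493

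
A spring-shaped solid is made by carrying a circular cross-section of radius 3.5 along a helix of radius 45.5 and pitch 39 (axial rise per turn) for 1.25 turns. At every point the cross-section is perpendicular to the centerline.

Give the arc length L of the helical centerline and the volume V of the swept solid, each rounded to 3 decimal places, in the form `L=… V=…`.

2πR = 2π·45.5 = 285.884931
per-turn = √(285.884931² + 39²) = √(81730.1940 + 1521) = √83251.1940 = 288.532830
L = 1.25 × 288.532830 = 360.666038
V = π·3.5² × L = 38.484510 × 360.666038 = 13880.055734

L=360.666 V=13880.056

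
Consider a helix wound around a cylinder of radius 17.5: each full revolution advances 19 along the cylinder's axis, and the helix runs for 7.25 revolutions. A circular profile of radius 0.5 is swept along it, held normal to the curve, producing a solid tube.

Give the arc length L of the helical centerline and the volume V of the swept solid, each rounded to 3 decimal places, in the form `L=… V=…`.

L=808.993 V=635.382

2πR = 2π·17.5 = 109.955743
per-turn = √(109.955743² + 19²) = √(12090.2654 + 361) = √12451.2654 = 111.585238
L = 7.25 × 111.585238 = 808.992977
V = π·0.5² × L = 0.785398 × 808.992977 = 635.381598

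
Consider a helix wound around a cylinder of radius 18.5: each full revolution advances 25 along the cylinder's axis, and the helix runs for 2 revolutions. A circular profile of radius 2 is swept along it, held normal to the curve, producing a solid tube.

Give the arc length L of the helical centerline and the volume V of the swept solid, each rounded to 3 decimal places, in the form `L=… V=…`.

L=237.794 V=2988.207

2πR = 2π·18.5 = 116.238928
per-turn = √(116.238928² + 25²) = √(13511.4884 + 625) = √14136.4884 = 118.896966
L = 2 × 118.896966 = 237.793931
V = π·2² × L = 12.566371 × 237.793931 = 2988.206669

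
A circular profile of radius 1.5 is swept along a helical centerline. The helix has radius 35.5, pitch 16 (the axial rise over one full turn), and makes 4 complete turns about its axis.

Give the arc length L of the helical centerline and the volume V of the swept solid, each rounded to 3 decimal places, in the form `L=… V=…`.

L=894.505 V=6322.882

2πR = 2π·35.5 = 223.053078
per-turn = √(223.053078² + 16²) = √(49752.6758 + 256) = √50008.6758 = 223.626197
L = 4 × 223.626197 = 894.504786
V = π·1.5² × L = 7.068583 × 894.504786 = 6322.881746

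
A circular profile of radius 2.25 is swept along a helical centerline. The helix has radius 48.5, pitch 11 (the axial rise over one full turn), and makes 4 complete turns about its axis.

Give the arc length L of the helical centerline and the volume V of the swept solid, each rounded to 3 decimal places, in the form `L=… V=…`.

L=1219.732 V=19398.996

2πR = 2π·48.5 = 304.734487
per-turn = √(304.734487² + 11²) = √(92863.1078 + 121) = √92984.1078 = 304.932956
L = 4 × 304.932956 = 1219.731825
V = π·2.25² × L = 15.904313 × 1219.731825 = 19398.996488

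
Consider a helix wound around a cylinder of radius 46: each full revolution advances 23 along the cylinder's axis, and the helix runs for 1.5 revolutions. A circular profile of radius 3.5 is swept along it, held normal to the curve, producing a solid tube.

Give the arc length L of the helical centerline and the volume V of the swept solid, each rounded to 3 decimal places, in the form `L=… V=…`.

2πR = 2π·46 = 289.026524
per-turn = √(289.026524² + 23²) = √(83536.3317 + 529) = √84065.3317 = 289.940221
L = 1.5 × 289.940221 = 434.910331
V = π·3.5² × L = 38.484510 × 434.910331 = 16737.310994

L=434.910 V=16737.311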